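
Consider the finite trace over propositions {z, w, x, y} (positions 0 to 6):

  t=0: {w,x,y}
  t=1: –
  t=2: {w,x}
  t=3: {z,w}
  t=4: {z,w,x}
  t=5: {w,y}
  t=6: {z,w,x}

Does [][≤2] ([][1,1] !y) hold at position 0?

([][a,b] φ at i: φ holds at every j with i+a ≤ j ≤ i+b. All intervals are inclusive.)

True

Check [][1,1] !y at every j in [0,2]:
  j=0: holds on [1,1]
  j=1: holds on [2,2]
  j=2: holds on [3,3]
All positions satisfy it → formula holds.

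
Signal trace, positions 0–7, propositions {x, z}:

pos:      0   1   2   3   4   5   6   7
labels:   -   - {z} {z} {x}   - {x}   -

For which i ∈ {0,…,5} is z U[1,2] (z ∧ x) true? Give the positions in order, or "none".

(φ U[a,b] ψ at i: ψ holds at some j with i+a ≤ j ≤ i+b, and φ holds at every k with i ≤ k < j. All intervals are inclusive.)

none

Evaluate at each i in [0,5]:
  i=0: ✗ (no rhs in [1,2])
  i=1: ✗ (no rhs in [2,3])
  i=2: ✗ (no rhs in [3,4])
  i=3: ✗ (no rhs in [4,5])
  i=4: ✗ (no rhs in [5,6])
  i=5: ✗ (no rhs in [6,7])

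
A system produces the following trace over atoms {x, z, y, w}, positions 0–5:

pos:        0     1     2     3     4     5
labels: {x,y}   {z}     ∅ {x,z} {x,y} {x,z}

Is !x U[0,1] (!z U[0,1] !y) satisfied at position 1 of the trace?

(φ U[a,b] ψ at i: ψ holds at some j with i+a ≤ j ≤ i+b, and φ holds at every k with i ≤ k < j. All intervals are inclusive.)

Need some j in [1,2] with (!z U[0,1] !y), and !x at every k in [1,j-1].
  j=1: (!z U[0,1] !y) holds; no prefix to check → satisfied.

Yes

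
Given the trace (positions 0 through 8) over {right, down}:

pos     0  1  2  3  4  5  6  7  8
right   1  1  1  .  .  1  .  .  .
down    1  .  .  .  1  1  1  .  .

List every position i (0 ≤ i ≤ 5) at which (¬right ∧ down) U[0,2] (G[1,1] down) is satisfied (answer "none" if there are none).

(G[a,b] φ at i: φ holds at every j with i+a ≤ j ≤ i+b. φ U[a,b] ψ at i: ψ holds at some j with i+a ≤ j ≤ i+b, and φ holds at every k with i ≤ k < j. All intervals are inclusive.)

Evaluate at each i in [0,5]:
  i=0: ✗ (no rhs in [0,2])
  i=1: ✗ (lhs fails at k=1 before rhs at j=3)
  i=2: ✗ (lhs fails at k=2 before rhs at j=3)
  i=3: ✓ (rhs at j=3)
  i=4: ✓ (rhs at j=4)
  i=5: ✓ (rhs at j=5)

3, 4, 5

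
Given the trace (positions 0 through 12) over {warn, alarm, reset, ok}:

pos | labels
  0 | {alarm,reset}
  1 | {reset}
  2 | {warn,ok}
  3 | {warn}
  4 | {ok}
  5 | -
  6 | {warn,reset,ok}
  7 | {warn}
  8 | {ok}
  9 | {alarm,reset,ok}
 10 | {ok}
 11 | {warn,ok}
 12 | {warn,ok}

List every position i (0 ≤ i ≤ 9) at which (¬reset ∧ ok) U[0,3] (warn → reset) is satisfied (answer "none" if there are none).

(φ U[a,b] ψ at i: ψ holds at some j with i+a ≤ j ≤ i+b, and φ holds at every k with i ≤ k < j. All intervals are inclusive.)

Evaluate at each i in [0,9]:
  i=0: ✓ (rhs at j=0)
  i=1: ✓ (rhs at j=1)
  i=2: ✗ (lhs fails at k=3 before rhs at j=4)
  i=3: ✗ (lhs fails at k=3 before rhs at j=4)
  i=4: ✓ (rhs at j=4)
  i=5: ✓ (rhs at j=5)
  i=6: ✓ (rhs at j=6)
  i=7: ✗ (lhs fails at k=7 before rhs at j=8)
  i=8: ✓ (rhs at j=8)
  i=9: ✓ (rhs at j=9)

0, 1, 4, 5, 6, 8, 9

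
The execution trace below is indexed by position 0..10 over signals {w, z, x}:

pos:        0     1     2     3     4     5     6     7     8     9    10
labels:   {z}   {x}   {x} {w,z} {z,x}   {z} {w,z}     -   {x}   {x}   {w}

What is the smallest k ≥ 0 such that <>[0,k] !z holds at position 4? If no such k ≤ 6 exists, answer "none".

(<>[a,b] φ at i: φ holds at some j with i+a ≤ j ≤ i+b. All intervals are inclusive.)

3

Scan j = 4,5,… for !z:
  j=4: fails
  j=5: fails
  j=6: fails
  j=7: holds
First hit at j=7, so smallest k = 7-4 = 3.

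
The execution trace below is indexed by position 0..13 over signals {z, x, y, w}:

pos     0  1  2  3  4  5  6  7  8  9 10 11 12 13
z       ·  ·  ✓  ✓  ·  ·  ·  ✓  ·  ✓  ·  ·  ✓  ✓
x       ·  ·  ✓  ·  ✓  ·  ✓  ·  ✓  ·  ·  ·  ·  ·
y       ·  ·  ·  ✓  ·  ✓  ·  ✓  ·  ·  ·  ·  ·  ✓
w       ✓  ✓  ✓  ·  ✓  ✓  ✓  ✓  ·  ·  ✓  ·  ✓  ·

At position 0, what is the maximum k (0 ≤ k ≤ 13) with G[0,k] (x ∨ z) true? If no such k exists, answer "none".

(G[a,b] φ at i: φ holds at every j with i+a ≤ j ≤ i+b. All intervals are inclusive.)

none

(x ∨ z) must hold from j=0 onward; find where it first fails.
  j=0: fails → no k works.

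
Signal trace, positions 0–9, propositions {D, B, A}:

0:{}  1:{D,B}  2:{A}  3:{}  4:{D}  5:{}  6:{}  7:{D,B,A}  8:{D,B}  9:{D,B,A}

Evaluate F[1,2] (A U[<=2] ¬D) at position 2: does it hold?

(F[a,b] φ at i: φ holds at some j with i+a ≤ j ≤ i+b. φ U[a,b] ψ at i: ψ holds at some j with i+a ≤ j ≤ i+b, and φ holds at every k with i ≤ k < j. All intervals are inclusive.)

Holds

Check (A U[<=2] ¬D) at each j in [3,4]:
  j=3: holds
  j=4: fails
Found at j=3 → formula holds.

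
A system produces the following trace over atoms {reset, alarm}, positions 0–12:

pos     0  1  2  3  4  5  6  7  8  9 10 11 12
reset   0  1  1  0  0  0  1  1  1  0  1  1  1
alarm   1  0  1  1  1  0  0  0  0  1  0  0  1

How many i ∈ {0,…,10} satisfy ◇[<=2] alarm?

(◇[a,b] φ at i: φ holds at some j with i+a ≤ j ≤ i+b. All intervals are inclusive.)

9

Evaluate at each i in [0,10]:
  i=0: ✓ (witness j=0)
  i=1: ✓ (witness j=2)
  i=2: ✓ (witness j=2)
  i=3: ✓ (witness j=3)
  i=4: ✓ (witness j=4)
  i=5: ✗ (none in [5,7])
  i=6: ✗ (none in [6,8])
  i=7: ✓ (witness j=9)
  i=8: ✓ (witness j=9)
  i=9: ✓ (witness j=9)
  i=10: ✓ (witness j=12)
Positions where it holds: {0, 1, 2, 3, 4, 7, 8, 9, 10} → 9.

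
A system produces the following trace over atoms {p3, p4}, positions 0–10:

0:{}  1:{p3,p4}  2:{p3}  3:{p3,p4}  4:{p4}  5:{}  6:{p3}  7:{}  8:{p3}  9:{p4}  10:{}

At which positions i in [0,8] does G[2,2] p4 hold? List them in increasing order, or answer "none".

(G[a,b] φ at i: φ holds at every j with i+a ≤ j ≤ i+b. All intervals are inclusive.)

Evaluate at each i in [0,8]:
  i=0: ✗ (fails at j=2)
  i=1: ✓ (all of [3,3])
  i=2: ✓ (all of [4,4])
  i=3: ✗ (fails at j=5)
  i=4: ✗ (fails at j=6)
  i=5: ✗ (fails at j=7)
  i=6: ✗ (fails at j=8)
  i=7: ✓ (all of [9,9])
  i=8: ✗ (fails at j=10)

1, 2, 7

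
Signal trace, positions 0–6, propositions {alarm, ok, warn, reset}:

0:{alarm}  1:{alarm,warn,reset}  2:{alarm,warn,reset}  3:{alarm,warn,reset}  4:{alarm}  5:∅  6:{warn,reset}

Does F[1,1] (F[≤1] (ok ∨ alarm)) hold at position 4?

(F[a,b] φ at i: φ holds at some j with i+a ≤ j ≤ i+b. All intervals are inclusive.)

Check F[≤1] (ok ∨ alarm) at each j in [5,5]:
  j=5: fails (none in [5,6])
No position in the window satisfies it → formula fails.

No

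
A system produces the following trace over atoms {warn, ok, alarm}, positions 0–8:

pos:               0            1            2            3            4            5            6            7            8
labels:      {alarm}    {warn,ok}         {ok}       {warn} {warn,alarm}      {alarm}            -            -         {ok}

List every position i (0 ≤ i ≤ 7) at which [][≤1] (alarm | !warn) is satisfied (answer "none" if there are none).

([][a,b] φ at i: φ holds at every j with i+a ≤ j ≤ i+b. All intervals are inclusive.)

Evaluate at each i in [0,7]:
  i=0: ✗ (fails at j=1)
  i=1: ✗ (fails at j=1)
  i=2: ✗ (fails at j=3)
  i=3: ✗ (fails at j=3)
  i=4: ✓ (all of [4,5])
  i=5: ✓ (all of [5,6])
  i=6: ✓ (all of [6,7])
  i=7: ✓ (all of [7,8])

4, 5, 6, 7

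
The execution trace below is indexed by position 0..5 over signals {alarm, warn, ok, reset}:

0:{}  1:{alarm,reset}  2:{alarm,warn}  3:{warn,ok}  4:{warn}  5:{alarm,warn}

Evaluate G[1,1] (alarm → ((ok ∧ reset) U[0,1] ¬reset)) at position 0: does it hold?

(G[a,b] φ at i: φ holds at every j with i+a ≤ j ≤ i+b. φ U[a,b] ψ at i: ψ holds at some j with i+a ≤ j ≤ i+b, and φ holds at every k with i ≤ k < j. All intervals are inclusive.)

Does not hold

Check (alarm → ((ok ∧ reset) U[0,1] ¬reset)) at every j in [1,1]:
  j=1: antecedent true; consequent fails → ✗
Fails at j=1 → formula fails.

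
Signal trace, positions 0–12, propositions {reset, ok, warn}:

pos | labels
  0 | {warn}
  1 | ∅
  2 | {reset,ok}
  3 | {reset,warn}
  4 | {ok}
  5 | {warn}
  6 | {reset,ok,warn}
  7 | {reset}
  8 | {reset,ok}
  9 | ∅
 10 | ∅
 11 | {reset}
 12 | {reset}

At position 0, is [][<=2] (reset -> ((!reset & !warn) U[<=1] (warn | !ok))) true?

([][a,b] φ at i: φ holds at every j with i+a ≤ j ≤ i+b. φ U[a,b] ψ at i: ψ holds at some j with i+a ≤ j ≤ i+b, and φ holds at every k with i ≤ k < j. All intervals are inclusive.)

Check (reset -> ((!reset & !warn) U[<=1] (warn | !ok))) at every j in [0,2]:
  j=0: antecedent false → ✓
  j=1: antecedent false → ✓
  j=2: antecedent true; consequent fails → ✗
Fails at j=2 → formula fails.

Does not hold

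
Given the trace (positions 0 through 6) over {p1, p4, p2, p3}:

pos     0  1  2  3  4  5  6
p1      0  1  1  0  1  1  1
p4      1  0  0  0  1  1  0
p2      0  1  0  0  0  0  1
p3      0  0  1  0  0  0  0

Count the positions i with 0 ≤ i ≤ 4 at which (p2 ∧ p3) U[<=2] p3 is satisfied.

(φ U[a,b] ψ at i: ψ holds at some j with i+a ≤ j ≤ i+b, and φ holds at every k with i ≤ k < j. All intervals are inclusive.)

Evaluate at each i in [0,4]:
  i=0: ✗ (lhs fails at k=0 before rhs at j=2)
  i=1: ✗ (lhs fails at k=1 before rhs at j=2)
  i=2: ✓ (rhs at j=2)
  i=3: ✗ (no rhs in [3,5])
  i=4: ✗ (no rhs in [4,6])
Positions where it holds: {2} → 1.

1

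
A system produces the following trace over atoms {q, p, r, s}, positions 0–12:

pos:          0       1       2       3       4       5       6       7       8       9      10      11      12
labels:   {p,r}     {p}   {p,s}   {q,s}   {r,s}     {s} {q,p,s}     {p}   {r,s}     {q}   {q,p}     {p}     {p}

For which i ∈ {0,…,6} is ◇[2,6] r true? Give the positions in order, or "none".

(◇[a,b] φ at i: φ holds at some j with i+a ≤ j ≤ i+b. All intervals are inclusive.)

0, 1, 2, 3, 4, 5, 6

Evaluate at each i in [0,6]:
  i=0: ✓ (witness j=4)
  i=1: ✓ (witness j=4)
  i=2: ✓ (witness j=4)
  i=3: ✓ (witness j=8)
  i=4: ✓ (witness j=8)
  i=5: ✓ (witness j=8)
  i=6: ✓ (witness j=8)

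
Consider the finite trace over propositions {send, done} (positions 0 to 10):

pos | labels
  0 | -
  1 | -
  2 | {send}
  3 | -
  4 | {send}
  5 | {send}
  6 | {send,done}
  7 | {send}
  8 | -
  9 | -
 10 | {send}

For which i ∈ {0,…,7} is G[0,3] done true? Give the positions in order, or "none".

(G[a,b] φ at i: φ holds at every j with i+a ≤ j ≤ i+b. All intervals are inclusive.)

none

Evaluate at each i in [0,7]:
  i=0: ✗ (fails at j=0)
  i=1: ✗ (fails at j=1)
  i=2: ✗ (fails at j=2)
  i=3: ✗ (fails at j=3)
  i=4: ✗ (fails at j=4)
  i=5: ✗ (fails at j=5)
  i=6: ✗ (fails at j=7)
  i=7: ✗ (fails at j=7)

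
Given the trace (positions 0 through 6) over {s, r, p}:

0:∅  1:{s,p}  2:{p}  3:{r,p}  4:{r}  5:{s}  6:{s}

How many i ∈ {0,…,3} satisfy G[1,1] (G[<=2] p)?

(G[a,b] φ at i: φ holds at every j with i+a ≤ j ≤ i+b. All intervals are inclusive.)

1

Evaluate at each i in [0,3]:
  i=0: ✓ (all of [1,1])
  i=1: ✗ (fails at j=2)
  i=2: ✗ (fails at j=3)
  i=3: ✗ (fails at j=4)
Positions where it holds: {0} → 1.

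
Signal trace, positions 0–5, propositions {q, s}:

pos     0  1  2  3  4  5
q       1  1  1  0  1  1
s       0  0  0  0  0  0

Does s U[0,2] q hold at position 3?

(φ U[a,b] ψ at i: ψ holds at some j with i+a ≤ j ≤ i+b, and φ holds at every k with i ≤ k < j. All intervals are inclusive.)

Does not hold

Need some j in [3,5] with q, and s at every k in [3,j-1].
  j=3: q false.
  j=4: q holds, but s fails at k=3 → not this j.
  j=5: q holds, but s fails at k=3 → not this j.
No j in the window works → until fails.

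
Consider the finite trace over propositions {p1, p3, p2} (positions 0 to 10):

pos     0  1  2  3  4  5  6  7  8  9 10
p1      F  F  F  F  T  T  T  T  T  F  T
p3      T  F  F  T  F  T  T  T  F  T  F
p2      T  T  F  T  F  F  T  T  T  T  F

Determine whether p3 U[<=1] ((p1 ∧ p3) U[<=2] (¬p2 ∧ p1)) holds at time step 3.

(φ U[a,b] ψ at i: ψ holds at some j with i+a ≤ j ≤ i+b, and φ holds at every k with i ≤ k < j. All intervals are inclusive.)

True

Need some j in [3,4] with ((p1 ∧ p3) U[<=2] (¬p2 ∧ p1)), and p3 at every k in [3,j-1].
  j=3: ((p1 ∧ p3) U[<=2] (¬p2 ∧ p1)) — fails.
  j=4: ((p1 ∧ p3) U[<=2] (¬p2 ∧ p1)) holds; p3 holds at every k in [3,3] → satisfied.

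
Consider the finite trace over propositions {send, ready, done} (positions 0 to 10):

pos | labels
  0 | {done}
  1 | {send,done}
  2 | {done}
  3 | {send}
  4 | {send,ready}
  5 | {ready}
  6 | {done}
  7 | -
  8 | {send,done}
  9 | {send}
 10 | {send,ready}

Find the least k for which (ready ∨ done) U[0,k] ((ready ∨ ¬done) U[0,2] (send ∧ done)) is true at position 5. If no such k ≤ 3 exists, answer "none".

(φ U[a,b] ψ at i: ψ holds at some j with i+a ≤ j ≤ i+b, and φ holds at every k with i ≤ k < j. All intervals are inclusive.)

Need earliest j ≥ 5 with ((ready ∨ ¬done) U[0,2] (send ∧ done)), and (ready ∨ done) at every k in [5,j-1].
  j=5: rhs fails.
  j=6: rhs fails.
  j=7: rhs holds; lhs holds on [5,6]. k = 2.

2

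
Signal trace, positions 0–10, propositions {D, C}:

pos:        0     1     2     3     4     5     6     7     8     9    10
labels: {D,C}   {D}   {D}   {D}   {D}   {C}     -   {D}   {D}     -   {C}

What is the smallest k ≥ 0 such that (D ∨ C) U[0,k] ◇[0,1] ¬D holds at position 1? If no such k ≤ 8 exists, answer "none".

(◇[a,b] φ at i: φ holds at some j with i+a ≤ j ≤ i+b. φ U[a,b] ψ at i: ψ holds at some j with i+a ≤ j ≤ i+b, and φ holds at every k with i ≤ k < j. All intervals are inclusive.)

3

Need earliest j ≥ 1 with ◇[0,1] ¬D, and (D ∨ C) at every k in [1,j-1].
  j=1: rhs fails.
  j=2: rhs fails.
  j=3: rhs fails.
  j=4: rhs holds; lhs holds on [1,3]. k = 3.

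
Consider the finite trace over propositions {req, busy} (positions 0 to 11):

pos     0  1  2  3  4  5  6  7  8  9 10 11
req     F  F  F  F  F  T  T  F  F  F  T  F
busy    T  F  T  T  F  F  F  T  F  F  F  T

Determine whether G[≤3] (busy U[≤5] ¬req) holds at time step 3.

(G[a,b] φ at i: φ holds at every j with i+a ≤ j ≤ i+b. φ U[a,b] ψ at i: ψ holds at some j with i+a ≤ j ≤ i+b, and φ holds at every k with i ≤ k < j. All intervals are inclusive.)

Check (busy U[≤5] ¬req) at every j in [3,6]:
  j=3: holds
  j=4: holds
  j=5: fails
  j=6: fails
Fails at j=5 → formula fails.

No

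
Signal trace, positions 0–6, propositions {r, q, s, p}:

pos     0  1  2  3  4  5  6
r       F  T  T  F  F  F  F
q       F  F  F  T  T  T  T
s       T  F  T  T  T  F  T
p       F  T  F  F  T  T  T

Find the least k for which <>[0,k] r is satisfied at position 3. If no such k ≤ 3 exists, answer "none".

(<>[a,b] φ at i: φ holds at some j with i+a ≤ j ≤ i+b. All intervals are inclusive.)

Scan j = 3,4,… for r:
  j=3: fails
  j=4: fails
  j=5: fails
  j=6: fails
No j in [3,6] satisfies it → none.

none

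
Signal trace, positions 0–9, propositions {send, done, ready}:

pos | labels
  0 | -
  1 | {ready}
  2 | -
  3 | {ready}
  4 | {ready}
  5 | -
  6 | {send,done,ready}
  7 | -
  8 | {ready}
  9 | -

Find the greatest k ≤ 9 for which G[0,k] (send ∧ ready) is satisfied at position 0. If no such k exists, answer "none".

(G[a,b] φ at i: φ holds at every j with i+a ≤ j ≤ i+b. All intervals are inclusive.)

(send ∧ ready) must hold from j=0 onward; find where it first fails.
  j=0: fails → no k works.

none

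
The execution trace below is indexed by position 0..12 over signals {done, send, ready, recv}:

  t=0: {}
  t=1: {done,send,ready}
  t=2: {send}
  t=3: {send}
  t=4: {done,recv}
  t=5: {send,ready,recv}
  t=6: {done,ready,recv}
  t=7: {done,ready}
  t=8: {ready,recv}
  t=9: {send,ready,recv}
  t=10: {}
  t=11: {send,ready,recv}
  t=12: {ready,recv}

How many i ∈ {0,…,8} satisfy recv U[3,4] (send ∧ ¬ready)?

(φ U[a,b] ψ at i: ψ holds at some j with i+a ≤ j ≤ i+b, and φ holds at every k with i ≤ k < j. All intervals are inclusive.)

Evaluate at each i in [0,8]:
  i=0: ✗ (lhs fails at k=0 before rhs at j=3)
  i=1: ✗ (no rhs in [4,5])
  i=2: ✗ (no rhs in [5,6])
  i=3: ✗ (no rhs in [6,7])
  i=4: ✗ (no rhs in [7,8])
  i=5: ✗ (no rhs in [8,9])
  i=6: ✗ (no rhs in [9,10])
  i=7: ✗ (no rhs in [10,11])
  i=8: ✗ (no rhs in [11,12])
Positions where it holds: {} → 0.

0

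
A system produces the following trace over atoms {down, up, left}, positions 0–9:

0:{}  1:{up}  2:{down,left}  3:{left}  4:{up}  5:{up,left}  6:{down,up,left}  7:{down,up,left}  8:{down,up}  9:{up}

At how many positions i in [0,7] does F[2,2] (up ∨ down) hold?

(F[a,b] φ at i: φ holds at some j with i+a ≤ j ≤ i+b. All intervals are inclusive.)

7

Evaluate at each i in [0,7]:
  i=0: ✓ (witness j=2)
  i=1: ✗ (none in [3,3])
  i=2: ✓ (witness j=4)
  i=3: ✓ (witness j=5)
  i=4: ✓ (witness j=6)
  i=5: ✓ (witness j=7)
  i=6: ✓ (witness j=8)
  i=7: ✓ (witness j=9)
Positions where it holds: {0, 2, 3, 4, 5, 6, 7} → 7.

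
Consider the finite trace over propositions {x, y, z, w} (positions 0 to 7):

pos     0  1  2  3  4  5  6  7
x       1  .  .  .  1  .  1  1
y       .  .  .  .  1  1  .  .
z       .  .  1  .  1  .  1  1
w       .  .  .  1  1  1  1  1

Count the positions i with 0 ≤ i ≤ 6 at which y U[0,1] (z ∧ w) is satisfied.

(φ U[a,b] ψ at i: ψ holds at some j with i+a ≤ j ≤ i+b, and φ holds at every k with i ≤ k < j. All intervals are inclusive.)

3

Evaluate at each i in [0,6]:
  i=0: ✗ (no rhs in [0,1])
  i=1: ✗ (no rhs in [1,2])
  i=2: ✗ (no rhs in [2,3])
  i=3: ✗ (lhs fails at k=3 before rhs at j=4)
  i=4: ✓ (rhs at j=4)
  i=5: ✓ (rhs at j=6; lhs holds on [5,5])
  i=6: ✓ (rhs at j=6)
Positions where it holds: {4, 5, 6} → 3.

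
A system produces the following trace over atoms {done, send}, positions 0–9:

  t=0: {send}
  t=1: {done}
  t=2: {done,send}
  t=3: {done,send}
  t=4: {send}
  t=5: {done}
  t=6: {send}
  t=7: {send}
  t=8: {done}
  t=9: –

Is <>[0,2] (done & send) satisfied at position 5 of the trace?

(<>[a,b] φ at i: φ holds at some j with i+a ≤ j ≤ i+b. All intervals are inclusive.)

No

Check (done & send) at each j in [5,7]:
  j=5: false
  j=6: false
  j=7: false
No position in the window satisfies it → formula fails.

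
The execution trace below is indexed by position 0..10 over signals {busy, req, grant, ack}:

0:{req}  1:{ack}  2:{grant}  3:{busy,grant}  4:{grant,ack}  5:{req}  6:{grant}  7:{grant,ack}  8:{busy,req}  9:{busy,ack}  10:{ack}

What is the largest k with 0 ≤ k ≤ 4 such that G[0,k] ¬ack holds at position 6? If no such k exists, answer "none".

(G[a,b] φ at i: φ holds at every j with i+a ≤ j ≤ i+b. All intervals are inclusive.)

¬ack must hold from j=6 onward; find where it first fails.
  j=6: holds
  j=7: fails
Holds on [6,6], so largest k = 0.

0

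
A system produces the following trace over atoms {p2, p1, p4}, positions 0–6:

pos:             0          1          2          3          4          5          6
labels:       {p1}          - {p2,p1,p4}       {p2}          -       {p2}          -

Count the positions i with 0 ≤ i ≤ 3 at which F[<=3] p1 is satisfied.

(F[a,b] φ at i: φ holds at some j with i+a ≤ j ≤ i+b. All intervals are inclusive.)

3

Evaluate at each i in [0,3]:
  i=0: ✓ (witness j=0)
  i=1: ✓ (witness j=2)
  i=2: ✓ (witness j=2)
  i=3: ✗ (none in [3,6])
Positions where it holds: {0, 1, 2} → 3.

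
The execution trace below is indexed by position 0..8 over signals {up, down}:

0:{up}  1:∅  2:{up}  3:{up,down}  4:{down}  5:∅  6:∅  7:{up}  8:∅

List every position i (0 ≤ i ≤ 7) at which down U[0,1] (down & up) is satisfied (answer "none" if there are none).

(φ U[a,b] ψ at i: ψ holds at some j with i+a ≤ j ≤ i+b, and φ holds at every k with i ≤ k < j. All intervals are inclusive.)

Evaluate at each i in [0,7]:
  i=0: ✗ (no rhs in [0,1])
  i=1: ✗ (no rhs in [1,2])
  i=2: ✗ (lhs fails at k=2 before rhs at j=3)
  i=3: ✓ (rhs at j=3)
  i=4: ✗ (no rhs in [4,5])
  i=5: ✗ (no rhs in [5,6])
  i=6: ✗ (no rhs in [6,7])
  i=7: ✗ (no rhs in [7,8])

3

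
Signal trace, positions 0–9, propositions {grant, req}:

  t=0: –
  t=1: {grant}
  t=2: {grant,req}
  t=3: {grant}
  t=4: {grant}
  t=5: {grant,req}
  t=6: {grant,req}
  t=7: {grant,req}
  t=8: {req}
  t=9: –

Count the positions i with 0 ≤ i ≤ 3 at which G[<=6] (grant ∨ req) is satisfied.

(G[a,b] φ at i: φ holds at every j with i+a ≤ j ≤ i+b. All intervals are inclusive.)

2

Evaluate at each i in [0,3]:
  i=0: ✗ (fails at j=0)
  i=1: ✓ (all of [1,7])
  i=2: ✓ (all of [2,8])
  i=3: ✗ (fails at j=9)
Positions where it holds: {1, 2} → 2.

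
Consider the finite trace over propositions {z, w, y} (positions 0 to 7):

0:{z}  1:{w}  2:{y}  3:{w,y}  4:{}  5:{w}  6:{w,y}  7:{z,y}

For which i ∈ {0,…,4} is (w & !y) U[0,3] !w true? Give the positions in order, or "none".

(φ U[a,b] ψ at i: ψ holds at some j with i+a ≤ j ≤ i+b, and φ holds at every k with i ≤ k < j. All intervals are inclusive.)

Evaluate at each i in [0,4]:
  i=0: ✓ (rhs at j=0)
  i=1: ✓ (rhs at j=2; lhs holds on [1,1])
  i=2: ✓ (rhs at j=2)
  i=3: ✗ (lhs fails at k=3 before rhs at j=4)
  i=4: ✓ (rhs at j=4)

0, 1, 2, 4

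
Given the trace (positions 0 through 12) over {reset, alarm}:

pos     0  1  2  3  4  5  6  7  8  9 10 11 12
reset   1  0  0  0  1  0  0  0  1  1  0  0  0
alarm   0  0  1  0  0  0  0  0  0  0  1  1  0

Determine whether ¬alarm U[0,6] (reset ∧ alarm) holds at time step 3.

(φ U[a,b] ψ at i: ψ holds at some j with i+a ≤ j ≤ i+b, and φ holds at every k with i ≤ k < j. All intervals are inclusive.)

Need some j in [3,9] with (reset ∧ alarm), and ¬alarm at every k in [3,j-1].
  j=3: (reset ∧ alarm) false.
  j=4: (reset ∧ alarm) false.
  j=5: (reset ∧ alarm) false.
  j=6: (reset ∧ alarm) false.
  j=7: (reset ∧ alarm) false.
  j=8: (reset ∧ alarm) false.
  j=9: (reset ∧ alarm) false.
No j in the window works → until fails.

False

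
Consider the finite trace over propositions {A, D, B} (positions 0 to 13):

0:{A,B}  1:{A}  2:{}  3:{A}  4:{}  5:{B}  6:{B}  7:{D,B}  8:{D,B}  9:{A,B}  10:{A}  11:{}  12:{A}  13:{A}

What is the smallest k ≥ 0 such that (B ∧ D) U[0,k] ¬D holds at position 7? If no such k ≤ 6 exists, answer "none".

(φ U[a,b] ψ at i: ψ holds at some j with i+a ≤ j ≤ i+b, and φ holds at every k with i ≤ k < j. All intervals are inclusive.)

2

Need earliest j ≥ 7 with ¬D, and (B ∧ D) at every k in [7,j-1].
  j=7: rhs fails.
  j=8: rhs fails.
  j=9: rhs holds; lhs holds on [7,8]. k = 2.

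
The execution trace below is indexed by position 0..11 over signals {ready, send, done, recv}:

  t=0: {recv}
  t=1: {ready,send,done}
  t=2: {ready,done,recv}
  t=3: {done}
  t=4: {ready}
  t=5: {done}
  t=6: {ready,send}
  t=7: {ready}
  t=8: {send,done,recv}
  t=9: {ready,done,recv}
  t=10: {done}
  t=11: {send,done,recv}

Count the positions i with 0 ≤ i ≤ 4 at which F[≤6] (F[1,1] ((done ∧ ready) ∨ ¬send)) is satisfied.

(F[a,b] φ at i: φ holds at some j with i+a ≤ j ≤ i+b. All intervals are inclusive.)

5

Evaluate at each i in [0,4]:
  i=0: ✓ (witness j=0)
  i=1: ✓ (witness j=1)
  i=2: ✓ (witness j=2)
  i=3: ✓ (witness j=3)
  i=4: ✓ (witness j=4)
Positions where it holds: {0, 1, 2, 3, 4} → 5.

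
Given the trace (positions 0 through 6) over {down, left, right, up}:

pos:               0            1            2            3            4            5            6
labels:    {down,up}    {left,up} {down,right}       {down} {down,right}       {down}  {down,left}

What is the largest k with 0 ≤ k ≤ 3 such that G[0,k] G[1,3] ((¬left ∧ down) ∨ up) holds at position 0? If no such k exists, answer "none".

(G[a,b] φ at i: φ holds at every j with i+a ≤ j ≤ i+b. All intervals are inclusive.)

G[1,3] ((¬left ∧ down) ∨ up) must hold from j=0 onward; find where it first fails.
  j=0: holds
  j=1: holds
  j=2: holds
  j=3: fails
Holds on [0,2], so largest k = 2.

2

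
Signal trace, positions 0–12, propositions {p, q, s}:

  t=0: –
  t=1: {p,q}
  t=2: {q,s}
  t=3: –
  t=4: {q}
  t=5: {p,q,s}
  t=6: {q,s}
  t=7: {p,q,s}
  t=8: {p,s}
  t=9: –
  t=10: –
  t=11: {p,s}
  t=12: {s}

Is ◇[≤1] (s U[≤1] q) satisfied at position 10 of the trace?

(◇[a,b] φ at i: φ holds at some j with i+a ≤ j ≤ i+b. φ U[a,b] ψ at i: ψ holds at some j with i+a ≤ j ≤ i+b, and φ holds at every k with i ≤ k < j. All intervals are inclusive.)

No

Check (s U[≤1] q) at each j in [10,11]:
  j=10: fails
  j=11: fails
No position in the window satisfies it → formula fails.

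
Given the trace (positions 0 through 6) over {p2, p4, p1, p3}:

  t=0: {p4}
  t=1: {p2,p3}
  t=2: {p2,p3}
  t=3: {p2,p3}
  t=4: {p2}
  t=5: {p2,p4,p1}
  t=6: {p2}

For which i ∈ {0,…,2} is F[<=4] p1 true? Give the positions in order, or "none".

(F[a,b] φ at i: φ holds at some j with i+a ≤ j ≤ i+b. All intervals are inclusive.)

Evaluate at each i in [0,2]:
  i=0: ✗ (none in [0,4])
  i=1: ✓ (witness j=5)
  i=2: ✓ (witness j=5)

1, 2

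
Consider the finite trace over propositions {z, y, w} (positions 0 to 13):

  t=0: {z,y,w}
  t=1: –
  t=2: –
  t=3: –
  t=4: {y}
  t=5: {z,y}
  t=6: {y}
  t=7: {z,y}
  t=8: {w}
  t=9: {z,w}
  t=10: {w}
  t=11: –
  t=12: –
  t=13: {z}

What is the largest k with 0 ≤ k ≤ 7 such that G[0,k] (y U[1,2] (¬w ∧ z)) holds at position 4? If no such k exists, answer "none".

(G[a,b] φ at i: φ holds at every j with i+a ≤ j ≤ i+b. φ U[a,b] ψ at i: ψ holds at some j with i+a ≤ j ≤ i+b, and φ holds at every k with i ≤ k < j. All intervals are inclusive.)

2

(y U[1,2] (¬w ∧ z)) must hold from j=4 onward; find where it first fails.
  j=4: holds
  j=5: holds
  j=6: holds
  j=7: fails
Holds on [4,6], so largest k = 2.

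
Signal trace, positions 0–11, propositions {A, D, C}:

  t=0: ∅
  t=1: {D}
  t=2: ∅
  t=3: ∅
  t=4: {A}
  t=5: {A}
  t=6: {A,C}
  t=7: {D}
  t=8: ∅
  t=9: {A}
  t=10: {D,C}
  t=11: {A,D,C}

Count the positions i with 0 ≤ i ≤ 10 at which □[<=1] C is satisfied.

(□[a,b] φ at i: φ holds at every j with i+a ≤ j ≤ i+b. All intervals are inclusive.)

Evaluate at each i in [0,10]:
  i=0: ✗ (fails at j=0)
  i=1: ✗ (fails at j=1)
  i=2: ✗ (fails at j=2)
  i=3: ✗ (fails at j=3)
  i=4: ✗ (fails at j=4)
  i=5: ✗ (fails at j=5)
  i=6: ✗ (fails at j=7)
  i=7: ✗ (fails at j=7)
  i=8: ✗ (fails at j=8)
  i=9: ✗ (fails at j=9)
  i=10: ✓ (all of [10,11])
Positions where it holds: {10} → 1.

1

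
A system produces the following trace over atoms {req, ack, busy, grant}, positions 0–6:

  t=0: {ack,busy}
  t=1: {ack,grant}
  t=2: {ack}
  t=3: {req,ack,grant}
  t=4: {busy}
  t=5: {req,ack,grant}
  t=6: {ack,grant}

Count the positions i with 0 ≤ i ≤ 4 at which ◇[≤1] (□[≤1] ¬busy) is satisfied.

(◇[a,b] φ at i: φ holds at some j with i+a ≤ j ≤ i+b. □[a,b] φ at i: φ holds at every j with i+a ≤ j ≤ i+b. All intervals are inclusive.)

4

Evaluate at each i in [0,4]:
  i=0: ✓ (witness j=1)
  i=1: ✓ (witness j=1)
  i=2: ✓ (witness j=2)
  i=3: ✗ (none in [3,4])
  i=4: ✓ (witness j=5)
Positions where it holds: {0, 1, 2, 4} → 4.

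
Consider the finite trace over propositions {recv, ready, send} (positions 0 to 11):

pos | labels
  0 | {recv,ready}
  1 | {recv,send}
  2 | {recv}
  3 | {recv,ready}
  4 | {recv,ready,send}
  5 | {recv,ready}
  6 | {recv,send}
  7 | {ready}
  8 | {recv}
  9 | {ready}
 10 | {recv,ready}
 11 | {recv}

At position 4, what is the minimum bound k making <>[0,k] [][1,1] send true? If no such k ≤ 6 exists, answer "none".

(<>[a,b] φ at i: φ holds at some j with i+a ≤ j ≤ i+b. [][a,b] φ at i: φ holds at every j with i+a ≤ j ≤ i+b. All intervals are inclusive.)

Scan j = 4,5,… for [][1,1] send:
  j=4: fails
  j=5: holds
First hit at j=5, so smallest k = 5-4 = 1.

1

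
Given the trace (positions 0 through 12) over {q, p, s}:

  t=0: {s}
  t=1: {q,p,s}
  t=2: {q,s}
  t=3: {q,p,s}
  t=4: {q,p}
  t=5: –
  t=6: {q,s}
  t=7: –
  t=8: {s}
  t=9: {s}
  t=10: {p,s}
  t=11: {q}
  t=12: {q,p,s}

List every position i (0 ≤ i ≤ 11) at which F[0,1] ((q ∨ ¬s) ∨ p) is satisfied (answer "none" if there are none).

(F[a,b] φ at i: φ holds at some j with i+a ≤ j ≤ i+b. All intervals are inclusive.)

0, 1, 2, 3, 4, 5, 6, 7, 9, 10, 11

Evaluate at each i in [0,11]:
  i=0: ✓ (witness j=1)
  i=1: ✓ (witness j=1)
  i=2: ✓ (witness j=2)
  i=3: ✓ (witness j=3)
  i=4: ✓ (witness j=4)
  i=5: ✓ (witness j=5)
  i=6: ✓ (witness j=6)
  i=7: ✓ (witness j=7)
  i=8: ✗ (none in [8,9])
  i=9: ✓ (witness j=10)
  i=10: ✓ (witness j=10)
  i=11: ✓ (witness j=11)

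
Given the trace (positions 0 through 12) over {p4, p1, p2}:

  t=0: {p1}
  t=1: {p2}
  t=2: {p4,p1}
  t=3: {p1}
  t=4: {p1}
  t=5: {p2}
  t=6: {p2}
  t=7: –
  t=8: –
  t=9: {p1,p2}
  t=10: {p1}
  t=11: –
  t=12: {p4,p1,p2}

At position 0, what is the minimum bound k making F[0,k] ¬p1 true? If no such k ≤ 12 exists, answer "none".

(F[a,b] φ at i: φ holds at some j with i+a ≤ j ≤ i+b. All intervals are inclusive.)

Scan j = 0,1,… for ¬p1:
  j=0: fails
  j=1: holds
First hit at j=1, so smallest k = 1-0 = 1.

1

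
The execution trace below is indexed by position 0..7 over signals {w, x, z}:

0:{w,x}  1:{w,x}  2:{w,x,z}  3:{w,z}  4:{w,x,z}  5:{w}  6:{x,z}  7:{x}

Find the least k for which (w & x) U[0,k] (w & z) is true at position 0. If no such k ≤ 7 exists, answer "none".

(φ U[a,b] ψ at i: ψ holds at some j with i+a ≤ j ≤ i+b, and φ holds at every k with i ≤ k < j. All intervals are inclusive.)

Need earliest j ≥ 0 with (w & z), and (w & x) at every k in [0,j-1].
  j=0: rhs fails.
  j=1: rhs fails.
  j=2: rhs holds; lhs holds on [0,1]. k = 2.

2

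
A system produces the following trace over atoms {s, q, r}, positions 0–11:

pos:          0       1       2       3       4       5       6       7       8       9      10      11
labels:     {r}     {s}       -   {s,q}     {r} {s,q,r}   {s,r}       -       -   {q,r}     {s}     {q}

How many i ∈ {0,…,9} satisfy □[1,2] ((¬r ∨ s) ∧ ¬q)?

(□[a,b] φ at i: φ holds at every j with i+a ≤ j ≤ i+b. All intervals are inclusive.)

Evaluate at each i in [0,9]:
  i=0: ✓ (all of [1,2])
  i=1: ✗ (fails at j=3)
  i=2: ✗ (fails at j=3)
  i=3: ✗ (fails at j=4)
  i=4: ✗ (fails at j=5)
  i=5: ✓ (all of [6,7])
  i=6: ✓ (all of [7,8])
  i=7: ✗ (fails at j=9)
  i=8: ✗ (fails at j=9)
  i=9: ✗ (fails at j=11)
Positions where it holds: {0, 5, 6} → 3.

3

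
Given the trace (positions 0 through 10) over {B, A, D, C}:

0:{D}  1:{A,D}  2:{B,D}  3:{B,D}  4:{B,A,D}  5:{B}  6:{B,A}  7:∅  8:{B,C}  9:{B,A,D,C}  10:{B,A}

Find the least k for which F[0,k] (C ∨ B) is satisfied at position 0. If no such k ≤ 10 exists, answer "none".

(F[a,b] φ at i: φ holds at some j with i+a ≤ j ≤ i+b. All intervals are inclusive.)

2

Scan j = 0,1,… for (C ∨ B):
  j=0: fails
  j=1: fails
  j=2: holds
First hit at j=2, so smallest k = 2-0 = 2.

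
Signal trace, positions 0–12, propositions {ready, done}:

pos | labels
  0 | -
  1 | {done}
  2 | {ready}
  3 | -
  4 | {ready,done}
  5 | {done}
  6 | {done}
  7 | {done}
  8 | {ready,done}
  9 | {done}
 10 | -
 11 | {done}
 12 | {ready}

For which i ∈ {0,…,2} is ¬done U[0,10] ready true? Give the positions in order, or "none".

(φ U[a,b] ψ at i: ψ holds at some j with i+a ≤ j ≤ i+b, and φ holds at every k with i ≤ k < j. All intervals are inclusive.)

2

Evaluate at each i in [0,2]:
  i=0: ✗ (lhs fails at k=1 before rhs at j=2)
  i=1: ✗ (lhs fails at k=1 before rhs at j=2)
  i=2: ✓ (rhs at j=2)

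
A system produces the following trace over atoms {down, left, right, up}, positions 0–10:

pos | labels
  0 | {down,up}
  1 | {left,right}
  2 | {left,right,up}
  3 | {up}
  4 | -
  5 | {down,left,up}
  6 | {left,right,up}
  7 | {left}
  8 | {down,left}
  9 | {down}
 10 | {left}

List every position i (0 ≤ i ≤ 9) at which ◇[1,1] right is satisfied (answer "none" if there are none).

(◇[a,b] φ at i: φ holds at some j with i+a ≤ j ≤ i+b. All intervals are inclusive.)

0, 1, 5

Evaluate at each i in [0,9]:
  i=0: ✓ (witness j=1)
  i=1: ✓ (witness j=2)
  i=2: ✗ (none in [3,3])
  i=3: ✗ (none in [4,4])
  i=4: ✗ (none in [5,5])
  i=5: ✓ (witness j=6)
  i=6: ✗ (none in [7,7])
  i=7: ✗ (none in [8,8])
  i=8: ✗ (none in [9,9])
  i=9: ✗ (none in [10,10])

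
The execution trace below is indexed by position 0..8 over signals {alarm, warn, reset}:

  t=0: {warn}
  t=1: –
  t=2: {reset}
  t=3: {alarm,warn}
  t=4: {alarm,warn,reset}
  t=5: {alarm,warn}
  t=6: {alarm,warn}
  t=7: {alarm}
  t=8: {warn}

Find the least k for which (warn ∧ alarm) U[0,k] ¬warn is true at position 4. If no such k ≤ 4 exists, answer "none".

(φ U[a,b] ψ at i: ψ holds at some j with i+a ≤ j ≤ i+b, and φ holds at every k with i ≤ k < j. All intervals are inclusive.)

Need earliest j ≥ 4 with ¬warn, and (warn ∧ alarm) at every k in [4,j-1].
  j=4: rhs fails.
  j=5: rhs fails.
  j=6: rhs fails.
  j=7: rhs holds; lhs holds on [4,6]. k = 3.

3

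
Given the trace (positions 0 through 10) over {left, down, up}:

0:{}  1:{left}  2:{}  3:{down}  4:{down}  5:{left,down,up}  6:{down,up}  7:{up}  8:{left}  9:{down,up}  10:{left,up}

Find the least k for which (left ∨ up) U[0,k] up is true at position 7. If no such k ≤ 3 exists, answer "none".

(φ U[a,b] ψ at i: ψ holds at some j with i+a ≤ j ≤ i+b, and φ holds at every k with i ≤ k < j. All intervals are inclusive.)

0

Need earliest j ≥ 7 with up, and (left ∨ up) at every k in [7,j-1].
  j=7: rhs holds (empty prefix). k = 0.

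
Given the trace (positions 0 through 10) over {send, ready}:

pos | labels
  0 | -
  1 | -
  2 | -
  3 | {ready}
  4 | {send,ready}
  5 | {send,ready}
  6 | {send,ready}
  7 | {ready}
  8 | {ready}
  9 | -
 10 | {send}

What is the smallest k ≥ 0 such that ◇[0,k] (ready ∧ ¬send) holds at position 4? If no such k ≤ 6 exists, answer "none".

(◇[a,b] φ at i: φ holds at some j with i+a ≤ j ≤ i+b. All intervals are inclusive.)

Scan j = 4,5,… for (ready ∧ ¬send):
  j=4: fails
  j=5: fails
  j=6: fails
  j=7: holds
First hit at j=7, so smallest k = 7-4 = 3.

3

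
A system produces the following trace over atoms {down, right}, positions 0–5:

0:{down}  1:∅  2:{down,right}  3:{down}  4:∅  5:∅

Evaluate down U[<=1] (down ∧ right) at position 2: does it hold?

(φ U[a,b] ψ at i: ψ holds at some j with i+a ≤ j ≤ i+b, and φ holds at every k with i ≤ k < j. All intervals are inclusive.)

Need some j in [2,3] with (down ∧ right), and down at every k in [2,j-1].
  j=2: (down ∧ right) holds; no prefix to check → satisfied.

True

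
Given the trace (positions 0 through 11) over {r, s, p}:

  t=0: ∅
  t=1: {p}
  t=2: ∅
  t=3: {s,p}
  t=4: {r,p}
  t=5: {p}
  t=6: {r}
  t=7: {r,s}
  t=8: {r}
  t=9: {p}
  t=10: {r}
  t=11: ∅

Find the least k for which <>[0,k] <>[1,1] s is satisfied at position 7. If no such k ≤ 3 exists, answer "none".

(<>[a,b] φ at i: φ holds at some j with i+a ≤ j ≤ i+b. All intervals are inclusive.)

Scan j = 7,8,… for <>[1,1] s:
  j=7: fails
  j=8: fails
  j=9: fails
  j=10: fails
No j in [7,10] satisfies it → none.

none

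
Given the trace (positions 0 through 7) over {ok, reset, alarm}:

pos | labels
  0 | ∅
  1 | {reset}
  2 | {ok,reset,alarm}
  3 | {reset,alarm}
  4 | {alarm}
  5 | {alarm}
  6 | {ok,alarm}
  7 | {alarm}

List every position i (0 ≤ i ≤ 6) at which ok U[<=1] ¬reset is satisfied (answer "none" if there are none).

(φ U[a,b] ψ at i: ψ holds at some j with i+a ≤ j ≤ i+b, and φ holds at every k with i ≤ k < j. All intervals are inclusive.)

0, 4, 5, 6

Evaluate at each i in [0,6]:
  i=0: ✓ (rhs at j=0)
  i=1: ✗ (no rhs in [1,2])
  i=2: ✗ (no rhs in [2,3])
  i=3: ✗ (lhs fails at k=3 before rhs at j=4)
  i=4: ✓ (rhs at j=4)
  i=5: ✓ (rhs at j=5)
  i=6: ✓ (rhs at j=6)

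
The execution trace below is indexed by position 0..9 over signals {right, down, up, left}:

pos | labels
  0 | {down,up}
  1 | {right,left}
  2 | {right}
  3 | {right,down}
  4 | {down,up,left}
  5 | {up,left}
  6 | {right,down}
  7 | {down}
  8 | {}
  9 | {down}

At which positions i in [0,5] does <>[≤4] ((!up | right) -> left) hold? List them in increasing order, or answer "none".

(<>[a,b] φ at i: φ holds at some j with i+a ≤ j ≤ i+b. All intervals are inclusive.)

Evaluate at each i in [0,5]:
  i=0: ✓ (witness j=0)
  i=1: ✓ (witness j=1)
  i=2: ✓ (witness j=4)
  i=3: ✓ (witness j=4)
  i=4: ✓ (witness j=4)
  i=5: ✓ (witness j=5)

0, 1, 2, 3, 4, 5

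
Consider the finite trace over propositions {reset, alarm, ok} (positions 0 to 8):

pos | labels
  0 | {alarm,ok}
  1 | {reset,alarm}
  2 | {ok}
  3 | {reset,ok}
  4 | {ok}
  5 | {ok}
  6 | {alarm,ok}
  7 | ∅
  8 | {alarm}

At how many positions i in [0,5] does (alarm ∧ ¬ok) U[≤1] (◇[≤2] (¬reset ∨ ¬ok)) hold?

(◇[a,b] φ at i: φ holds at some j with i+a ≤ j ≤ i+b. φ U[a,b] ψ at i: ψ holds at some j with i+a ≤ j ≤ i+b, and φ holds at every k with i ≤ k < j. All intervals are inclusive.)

6

Evaluate at each i in [0,5]:
  i=0: ✓ (rhs at j=0)
  i=1: ✓ (rhs at j=1)
  i=2: ✓ (rhs at j=2)
  i=3: ✓ (rhs at j=3)
  i=4: ✓ (rhs at j=4)
  i=5: ✓ (rhs at j=5)
Positions where it holds: {0, 1, 2, 3, 4, 5} → 6.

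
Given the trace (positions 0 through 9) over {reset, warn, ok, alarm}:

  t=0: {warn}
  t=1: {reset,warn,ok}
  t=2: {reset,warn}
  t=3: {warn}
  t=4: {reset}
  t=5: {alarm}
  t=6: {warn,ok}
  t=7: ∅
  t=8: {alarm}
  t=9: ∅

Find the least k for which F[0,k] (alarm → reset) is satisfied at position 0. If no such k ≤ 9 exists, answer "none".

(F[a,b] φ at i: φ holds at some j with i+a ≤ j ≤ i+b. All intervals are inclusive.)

0

Scan j = 0,1,… for (alarm → reset):
  j=0: holds
First hit at j=0, so smallest k = 0-0 = 0.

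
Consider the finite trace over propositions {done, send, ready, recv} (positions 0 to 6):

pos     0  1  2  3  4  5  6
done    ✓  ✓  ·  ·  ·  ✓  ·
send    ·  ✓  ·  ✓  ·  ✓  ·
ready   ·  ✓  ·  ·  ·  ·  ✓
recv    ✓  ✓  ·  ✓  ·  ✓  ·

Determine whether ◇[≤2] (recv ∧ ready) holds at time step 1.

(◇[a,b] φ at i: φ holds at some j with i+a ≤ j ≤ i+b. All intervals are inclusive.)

Check (recv ∧ ready) at each j in [1,3]:
  j=1: true
  j=2: false
  j=3: false
Found at j=1 → formula holds.

Yes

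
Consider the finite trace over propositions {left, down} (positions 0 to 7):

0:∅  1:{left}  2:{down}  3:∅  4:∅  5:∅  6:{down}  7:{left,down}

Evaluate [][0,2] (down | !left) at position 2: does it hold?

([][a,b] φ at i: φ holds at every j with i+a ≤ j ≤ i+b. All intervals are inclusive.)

Check (down | !left) at every j in [2,4]:
  j=2: true
  j=3: true
  j=4: true
All positions satisfy it → formula holds.

Holds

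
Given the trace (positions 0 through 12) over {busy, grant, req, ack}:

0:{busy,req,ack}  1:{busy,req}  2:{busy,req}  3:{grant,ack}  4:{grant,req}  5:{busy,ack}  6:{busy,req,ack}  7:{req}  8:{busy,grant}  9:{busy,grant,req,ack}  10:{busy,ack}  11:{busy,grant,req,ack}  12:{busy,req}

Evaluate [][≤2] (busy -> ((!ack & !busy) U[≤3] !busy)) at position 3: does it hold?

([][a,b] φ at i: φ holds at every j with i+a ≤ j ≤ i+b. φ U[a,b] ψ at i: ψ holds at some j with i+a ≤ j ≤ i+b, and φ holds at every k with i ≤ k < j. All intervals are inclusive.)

Does not hold

Check (busy -> ((!ack & !busy) U[≤3] !busy)) at every j in [3,5]:
  j=3: antecedent false → ✓
  j=4: antecedent false → ✓
  j=5: antecedent true; consequent fails → ✗
Fails at j=5 → formula fails.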